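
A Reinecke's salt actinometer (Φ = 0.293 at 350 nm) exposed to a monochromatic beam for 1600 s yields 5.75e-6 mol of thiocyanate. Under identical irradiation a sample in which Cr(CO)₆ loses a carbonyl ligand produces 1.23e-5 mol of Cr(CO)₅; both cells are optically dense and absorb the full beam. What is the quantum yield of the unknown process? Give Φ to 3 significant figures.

Photons absorbed by the actinometer: 5.75e-6 / 0.293 = 1.962e-5 mol.
Φ(unknown) = 1.23e-5 / 1.962e-5 = 0.627.

Φ = 0.627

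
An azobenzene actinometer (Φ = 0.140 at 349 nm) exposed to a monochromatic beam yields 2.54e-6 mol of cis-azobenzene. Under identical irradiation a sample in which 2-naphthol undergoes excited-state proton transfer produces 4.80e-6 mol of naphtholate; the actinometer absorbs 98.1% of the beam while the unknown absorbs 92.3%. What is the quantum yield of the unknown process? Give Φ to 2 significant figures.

Photons absorbed by the actinometer: 2.54e-6 / 0.140 = 1.814e-5 mol.
Incident flux: 1.814e-5 / 0.981 = 1.849e-5 einstein.
Absorbed by unknown: 0.923 × 1.849e-5 = 1.707e-5 mol.
Φ(unknown) = 4.80e-6 / 1.707e-5 = 0.28.

Φ = 0.28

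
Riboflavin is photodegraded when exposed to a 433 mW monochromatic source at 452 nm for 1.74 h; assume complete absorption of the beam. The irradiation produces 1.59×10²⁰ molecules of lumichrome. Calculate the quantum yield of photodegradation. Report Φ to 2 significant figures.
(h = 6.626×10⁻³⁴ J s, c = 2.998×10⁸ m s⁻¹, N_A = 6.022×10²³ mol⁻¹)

Product: 1.59×10²⁰ / 6.022×10²³ = 2.640×10⁻⁴ mol.
Photon energy at 452 nm: hc/λ = (6.626×10⁻³⁴)(2.998×10⁸)/(452×10⁻⁹) = 4.395×10⁻¹⁹ J.
Energy delivered: (433 mW)(6264 s) = 2712 J.
Photons incident: 2712 / 4.395×10⁻¹⁹ = 6.171×10²¹, i.e. 6.171×10²¹/6.022×10²³ = 0.01025 mol.
Φ = 2.640×10⁻⁴ mol / 0.01025 mol photons = 0.026.

Φ = 0.026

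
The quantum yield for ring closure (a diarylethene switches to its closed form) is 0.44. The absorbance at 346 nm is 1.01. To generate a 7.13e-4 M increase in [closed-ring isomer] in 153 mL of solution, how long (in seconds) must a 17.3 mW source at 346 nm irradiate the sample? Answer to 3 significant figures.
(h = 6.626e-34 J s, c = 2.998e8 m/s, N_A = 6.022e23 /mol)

Product: (7.13e-4 M)(0.153 L) = 1.091e-4 mol.
Photons that must be absorbed: 1.091e-4 / 0.44 = 2.480e-4 mol.
Fraction absorbed: 1 − 10^(−1.01) = 0.9023.
Incident photons needed: 2.480e-4 / 0.9023 = 2.749e-4 mol.
Photon energy: hc/λ = 5.741e-19 J; per mole, 3.457e5 J mol⁻¹.
Energy required: 2.749e-4 × 3.457e5 = 95.03 J.
Time: 95.03 J / 0.0173 W = 5490 s.

t ≈ 5490 s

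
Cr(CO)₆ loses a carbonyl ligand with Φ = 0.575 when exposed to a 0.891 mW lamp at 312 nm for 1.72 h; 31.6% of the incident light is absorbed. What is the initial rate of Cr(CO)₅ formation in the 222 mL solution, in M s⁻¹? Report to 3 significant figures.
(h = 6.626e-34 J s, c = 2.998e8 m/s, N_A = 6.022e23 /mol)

Photon energy at 312 nm: hc/λ = (6.626e-34)(2.998e8)/(312e-9) = 6.367e-19 J.
Energy delivered: (0.891 mW)(6192 s) = 5.517 J.
Photons incident: 5.517 / 6.367e-19 = 8.665e18, i.e. 8.665e18/6.022e23 = 1.439e-5 mol.
Photons absorbed: 0.316 × 1.439e-5 = 4.547e-6 mol.
Product formed: 0.575 × 4.547e-6 = 2.615e-6 mol.
Rate: 2.615e-6 mol / (6192 s × 0.222 L) = 1.90e-9 M s⁻¹.

1.90e-9 M s⁻¹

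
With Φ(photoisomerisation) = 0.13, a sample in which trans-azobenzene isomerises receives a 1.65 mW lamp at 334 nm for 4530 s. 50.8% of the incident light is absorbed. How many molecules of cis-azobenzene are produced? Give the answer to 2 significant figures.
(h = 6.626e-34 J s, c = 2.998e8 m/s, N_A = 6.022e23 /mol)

8.3e17 molecules

Photon energy at 334 nm: hc/λ = (6.626e-34)(2.998e8)/(334e-9) = 5.948e-19 J.
Energy delivered: (1.65 mW)(4530 s) = 7.475 J.
Photons incident: 7.475 / 5.948e-19 = 1.257e19, i.e. 1.257e19/6.022e23 = 2.087e-5 mol.
Photons absorbed: 0.508 × 2.087e-5 = 1.060e-5 mol.
Product: Φ × n_abs = 0.13 × 1.060e-5 = 1.378e-6 mol.
As a count: 1.378e-6 × 6.022e23 = 8.3e17.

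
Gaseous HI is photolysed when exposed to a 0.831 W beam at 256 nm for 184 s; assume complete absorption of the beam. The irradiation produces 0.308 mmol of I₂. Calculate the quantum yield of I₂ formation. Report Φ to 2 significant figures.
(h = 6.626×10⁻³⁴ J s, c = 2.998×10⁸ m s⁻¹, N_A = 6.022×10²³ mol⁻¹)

Φ = 0.94

Product: 0.308 mmol = 3.08×10⁻⁴ mol.
Photon energy at 256 nm: hc/λ = (6.626×10⁻³⁴)(2.998×10⁸)/(256×10⁻⁹) = 7.760×10⁻¹⁹ J.
Energy delivered: (0.831 W)(184 s) = 152.9 J.
Photons incident: 152.9 / 7.760×10⁻¹⁹ = 1.970×10²⁰, i.e. 1.970×10²⁰/6.022×10²³ = 3.271×10⁻⁴ mol.
Φ = 3.08×10⁻⁴ mol / 3.271×10⁻⁴ mol photons = 0.94.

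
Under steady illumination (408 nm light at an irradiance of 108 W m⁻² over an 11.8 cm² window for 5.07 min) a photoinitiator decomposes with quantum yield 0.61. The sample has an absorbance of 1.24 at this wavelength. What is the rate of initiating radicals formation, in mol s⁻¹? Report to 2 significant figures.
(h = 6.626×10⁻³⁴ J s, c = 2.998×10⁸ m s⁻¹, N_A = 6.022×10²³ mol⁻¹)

Photon energy at 408 nm: hc/λ = (6.626×10⁻³⁴)(2.998×10⁸)/(408×10⁻⁹) = 4.869×10⁻¹⁹ J.
Energy delivered: (108 W m⁻²)(11.8×10⁻⁴ m²)(304.2 s) = 38.77 J.
Photons incident: 38.77 / 4.869×10⁻¹⁹ = 7.963×10¹⁹, i.e. 7.963×10¹⁹/6.022×10²³ = 1.322×10⁻⁴ mol.
Fraction absorbed: 1 − 10^(−1.24) = 0.9425.
Photons absorbed: 0.9425 × 1.322×10⁻⁴ = 1.246×10⁻⁴ mol.
Product formed: 0.61 × 1.246×10⁻⁴ = 7.601×10⁻⁵ mol.
Rate: 7.601×10⁻⁵ / 304.2 s = 2.5×10⁻⁷ mol s⁻¹.

2.5×10⁻⁷ mol s⁻¹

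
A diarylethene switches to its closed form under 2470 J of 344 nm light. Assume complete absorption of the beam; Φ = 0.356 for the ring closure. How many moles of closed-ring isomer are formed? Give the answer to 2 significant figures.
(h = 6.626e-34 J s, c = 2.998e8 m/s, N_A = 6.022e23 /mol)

Photon energy at 344 nm: hc/λ = (6.626e-34)(2.998e8)/(344e-9) = 5.775e-19 J.
Photons incident: 2470 / 5.775e-19 = 4.277e21, i.e. 4.277e21/6.022e23 = 0.007102 mol.
Product: Φ × n_abs = 0.356 × 0.007102 = 0.002528 mol.

0.0025 mol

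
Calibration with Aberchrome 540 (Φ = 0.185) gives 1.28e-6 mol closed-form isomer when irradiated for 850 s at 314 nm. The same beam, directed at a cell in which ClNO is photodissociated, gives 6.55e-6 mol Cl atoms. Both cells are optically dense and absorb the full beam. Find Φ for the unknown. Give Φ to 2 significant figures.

Φ = 0.95

Photons absorbed by the actinometer: 1.28e-6 / 0.185 = 6.919e-6 mol.
Φ(unknown) = 6.55e-6 / 6.919e-6 = 0.95.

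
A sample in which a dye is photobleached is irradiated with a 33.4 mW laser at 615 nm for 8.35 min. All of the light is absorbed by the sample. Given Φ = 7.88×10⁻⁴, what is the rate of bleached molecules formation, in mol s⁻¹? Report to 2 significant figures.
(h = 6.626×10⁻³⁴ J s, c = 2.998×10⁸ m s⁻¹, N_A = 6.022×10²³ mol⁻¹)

1.4×10⁻¹⁰ mol s⁻¹

Photon energy at 615 nm: hc/λ = (6.626×10⁻³⁴)(2.998×10⁸)/(615×10⁻⁹) = 3.230×10⁻¹⁹ J.
Energy delivered: (33.4 mW)(501 s) = 16.73 J.
Photons incident: 16.73 / 3.230×10⁻¹⁹ = 5.180×10¹⁹, i.e. 5.180×10¹⁹/6.022×10²³ = 8.602×10⁻⁵ mol.
Product formed: 7.88×10⁻⁴ × 8.602×10⁻⁵ = 6.778×10⁻⁸ mol.
Rate: 6.778×10⁻⁸ / 501 s = 1.4×10⁻¹⁰ mol s⁻¹.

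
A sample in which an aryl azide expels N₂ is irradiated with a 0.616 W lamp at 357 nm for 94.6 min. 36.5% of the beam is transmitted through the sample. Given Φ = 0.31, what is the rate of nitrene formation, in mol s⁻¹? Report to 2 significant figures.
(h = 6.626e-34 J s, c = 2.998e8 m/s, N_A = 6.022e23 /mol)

3.6e-7 mol s⁻¹

Photon energy at 357 nm: hc/λ = (6.626e-34)(2.998e8)/(357e-9) = 5.564e-19 J.
Energy delivered: (0.616 W)(5676 s) = 3496 J.
Photons incident: 3496 / 5.564e-19 = 6.283e21, i.e. 6.283e21/6.022e23 = 0.01043 mol.
Fraction absorbed: 1 − 36.5/100 = 0.6350.
Photons absorbed: 0.6350 × 0.01043 = 0.006623 mol.
Product formed: 0.31 × 0.006623 = 0.002053 mol.
Rate: 0.002053 / 5676 s = 3.6e-7 mol s⁻¹.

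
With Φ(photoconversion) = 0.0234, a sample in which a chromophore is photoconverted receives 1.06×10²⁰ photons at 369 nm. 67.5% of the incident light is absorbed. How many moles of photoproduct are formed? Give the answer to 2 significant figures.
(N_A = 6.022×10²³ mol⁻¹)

Moles of photons: 1.06×10²⁰ / 6.022×10²³ = 1.760×10⁻⁴ mol.
Photons absorbed: 0.675 × 1.760×10⁻⁴ = 1.188×10⁻⁴ mol.
Product: Φ × n_abs = 0.0234 × 1.188×10⁻⁴ = 2.780×10⁻⁶ mol.

2.8×10⁻⁶ mol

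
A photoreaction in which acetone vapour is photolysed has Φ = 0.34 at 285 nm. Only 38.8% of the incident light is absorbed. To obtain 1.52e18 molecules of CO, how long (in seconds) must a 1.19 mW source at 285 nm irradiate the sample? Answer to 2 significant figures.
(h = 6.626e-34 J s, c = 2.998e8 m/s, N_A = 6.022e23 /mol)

t ≈ 6700 s

Product: 1.52e18 / 6.022e23 = 2.524e-6 mol.
Photons that must be absorbed: 2.524e-6 / 0.34 = 7.424e-6 mol.
Incident photons needed: 7.424e-6 / 0.388 = 1.913e-5 mol.
Photon energy: hc/λ = 6.970e-19 J; per mole, 4.197e5 J mol⁻¹.
Energy required: 1.913e-5 × 4.197e5 = 8.029 J.
Time: 8.029 J / 0.00119 W = 6700 s.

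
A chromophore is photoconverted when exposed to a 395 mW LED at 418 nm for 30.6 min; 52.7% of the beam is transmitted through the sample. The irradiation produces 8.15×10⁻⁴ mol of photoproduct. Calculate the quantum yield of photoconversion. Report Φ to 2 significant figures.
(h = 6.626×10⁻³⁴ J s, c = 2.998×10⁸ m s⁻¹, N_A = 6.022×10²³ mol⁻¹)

Photon energy at 418 nm: hc/λ = (6.626×10⁻³⁴)(2.998×10⁸)/(418×10⁻⁹) = 4.752×10⁻¹⁹ J.
Energy delivered: (395 mW)(1836 s) = 725.2 J.
Photons incident: 725.2 / 4.752×10⁻¹⁹ = 1.526×10²¹, i.e. 1.526×10²¹/6.022×10²³ = 0.002534 mol.
Fraction absorbed: 1 − 52.7/100 = 0.4730.
Photons absorbed: 0.4730 × 0.002534 = 0.001199 mol.
Φ = 8.15×10⁻⁴ mol / 0.001199 mol photons = 0.68.

Φ = 0.68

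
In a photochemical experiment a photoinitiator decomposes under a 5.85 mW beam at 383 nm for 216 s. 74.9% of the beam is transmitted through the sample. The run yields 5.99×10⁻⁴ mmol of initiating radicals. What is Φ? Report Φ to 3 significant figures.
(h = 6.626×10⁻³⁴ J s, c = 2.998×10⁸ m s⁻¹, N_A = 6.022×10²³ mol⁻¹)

Φ = 0.590

Product: 5.99×10⁻⁴ mmol = 5.99×10⁻⁷ mol.
Photon energy at 383 nm: hc/λ = (6.626×10⁻³⁴)(2.998×10⁸)/(383×10⁻⁹) = 5.187×10⁻¹⁹ J.
Energy delivered: (5.85 mW)(216 s) = 1.264 J.
Photons incident: 1.264 / 5.187×10⁻¹⁹ = 2.437×10¹⁸, i.e. 2.437×10¹⁸/6.022×10²³ = 4.047×10⁻⁶ mol.
Fraction absorbed: 1 − 74.9/100 = 0.2510.
Photons absorbed: 0.2510 × 4.047×10⁻⁶ = 1.016×10⁻⁶ mol.
Φ = 5.99×10⁻⁷ mol / 1.016×10⁻⁶ mol photons = 0.590.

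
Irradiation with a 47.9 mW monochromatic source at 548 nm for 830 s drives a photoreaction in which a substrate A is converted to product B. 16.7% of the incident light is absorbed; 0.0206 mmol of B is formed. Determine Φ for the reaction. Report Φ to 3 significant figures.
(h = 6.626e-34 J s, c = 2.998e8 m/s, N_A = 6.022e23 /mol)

Product: 0.0206 mmol = 2.06e-5 mol.
Photon energy at 548 nm: hc/λ = (6.626e-34)(2.998e8)/(548e-9) = 3.625e-19 J.
Energy delivered: (47.9 mW)(830 s) = 39.76 J.
Photons incident: 39.76 / 3.625e-19 = 1.097e20, i.e. 1.097e20/6.022e23 = 1.822e-4 mol.
Photons absorbed: 0.167 × 1.822e-4 = 3.043e-5 mol.
Φ = 2.06e-5 mol / 3.043e-5 mol photons = 0.677.

Φ = 0.677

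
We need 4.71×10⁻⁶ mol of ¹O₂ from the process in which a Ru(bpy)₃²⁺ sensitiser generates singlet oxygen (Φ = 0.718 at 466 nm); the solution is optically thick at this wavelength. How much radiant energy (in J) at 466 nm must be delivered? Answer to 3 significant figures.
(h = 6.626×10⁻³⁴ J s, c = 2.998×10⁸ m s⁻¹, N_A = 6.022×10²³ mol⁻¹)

Photons that must be absorbed: 4.71×10⁻⁶ / 0.718 = 6.560×10⁻⁶ mol.
Photon energy: hc/λ = 4.263×10⁻¹⁹ J; per mole, 2.567×10⁵ J mol⁻¹.
Energy required: 6.560×10⁻⁶ × 2.567×10⁵ = 1.68 J.

1.68 J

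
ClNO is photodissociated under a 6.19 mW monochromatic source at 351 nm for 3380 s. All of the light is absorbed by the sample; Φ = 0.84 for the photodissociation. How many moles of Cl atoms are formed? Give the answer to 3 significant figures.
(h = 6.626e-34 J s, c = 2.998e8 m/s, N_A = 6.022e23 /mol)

5.16e-5 mol

Photon energy at 351 nm: hc/λ = (6.626e-34)(2.998e8)/(351e-9) = 5.659e-19 J.
Energy delivered: (6.19 mW)(3380 s) = 20.92 J.
Photons incident: 20.92 / 5.659e-19 = 3.697e19, i.e. 3.697e19/6.022e23 = 6.139e-5 mol.
Product: Φ × n_abs = 0.84 × 6.139e-5 = 5.157e-5 mol.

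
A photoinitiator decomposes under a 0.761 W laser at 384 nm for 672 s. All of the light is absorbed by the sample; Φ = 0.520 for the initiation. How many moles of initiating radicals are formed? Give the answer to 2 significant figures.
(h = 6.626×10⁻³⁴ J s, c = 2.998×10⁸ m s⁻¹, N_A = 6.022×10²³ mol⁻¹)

Photon energy at 384 nm: hc/λ = (6.626×10⁻³⁴)(2.998×10⁸)/(384×10⁻⁹) = 5.173×10⁻¹⁹ J.
Energy delivered: (0.761 W)(672 s) = 511.4 J.
Photons incident: 511.4 / 5.173×10⁻¹⁹ = 9.886×10²⁰, i.e. 9.886×10²⁰/6.022×10²³ = 0.001642 mol.
Product: Φ × n_abs = 0.520 × 0.001642 = 8.538×10⁻⁴ mol.

8.5×10⁻⁴ mol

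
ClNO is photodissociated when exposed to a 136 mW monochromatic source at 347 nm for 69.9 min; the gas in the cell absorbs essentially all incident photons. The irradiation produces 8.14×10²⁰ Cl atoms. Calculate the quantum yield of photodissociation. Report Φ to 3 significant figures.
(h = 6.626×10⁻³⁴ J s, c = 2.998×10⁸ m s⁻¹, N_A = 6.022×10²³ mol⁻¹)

Φ = 0.817

Product: 8.14×10²⁰ / 6.022×10²³ = 0.001352 mol.
Photon energy at 347 nm: hc/λ = (6.626×10⁻³⁴)(2.998×10⁸)/(347×10⁻⁹) = 5.725×10⁻¹⁹ J.
Energy delivered: (136 mW)(4194 s) = 570.4 J.
Photons incident: 570.4 / 5.725×10⁻¹⁹ = 9.963×10²⁰, i.e. 9.963×10²⁰/6.022×10²³ = 0.001654 mol.
Φ = 0.001352 mol / 0.001654 mol photons = 0.817.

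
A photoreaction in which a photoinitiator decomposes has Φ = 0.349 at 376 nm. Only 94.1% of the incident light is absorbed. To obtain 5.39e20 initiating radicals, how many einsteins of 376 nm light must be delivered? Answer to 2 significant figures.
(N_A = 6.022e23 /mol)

0.0027 einstein

Product: 5.39e20 / 6.022e23 = 8.951e-4 mol.
Photons that must be absorbed: 8.951e-4 / 0.349 = 0.002565 mol.
Incident photons needed: 0.002565 / 0.941 = 0.002726 mol.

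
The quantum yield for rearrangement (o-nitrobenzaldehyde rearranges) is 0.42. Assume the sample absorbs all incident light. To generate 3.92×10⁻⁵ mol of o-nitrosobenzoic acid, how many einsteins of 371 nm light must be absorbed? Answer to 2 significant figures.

9.3×10⁻⁵ einstein

Photons that must be absorbed: 3.92×10⁻⁵ / 0.42 = 9.333×10⁻⁵ mol.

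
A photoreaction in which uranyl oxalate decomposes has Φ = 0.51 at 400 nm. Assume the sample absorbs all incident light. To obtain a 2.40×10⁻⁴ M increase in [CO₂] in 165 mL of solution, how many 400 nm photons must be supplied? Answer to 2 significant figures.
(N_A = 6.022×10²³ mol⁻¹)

4.7×10¹⁹ photons

Product: (2.40×10⁻⁴ M)(0.165 L) = 3.960×10⁻⁵ mol.
Photons that must be absorbed: 3.960×10⁻⁵ / 0.51 = 7.765×10⁻⁵ mol.
Photon count: 7.765×10⁻⁵ × 6.022×10²³ = 4.7×10¹⁹.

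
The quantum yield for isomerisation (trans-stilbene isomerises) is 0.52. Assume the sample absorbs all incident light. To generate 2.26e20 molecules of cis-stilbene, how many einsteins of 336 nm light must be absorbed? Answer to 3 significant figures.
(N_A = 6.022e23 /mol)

7.22e-4 einstein

Product: 2.26e20 / 6.022e23 = 3.753e-4 mol.
Photons that must be absorbed: 3.753e-4 / 0.52 = 7.217e-4 mol.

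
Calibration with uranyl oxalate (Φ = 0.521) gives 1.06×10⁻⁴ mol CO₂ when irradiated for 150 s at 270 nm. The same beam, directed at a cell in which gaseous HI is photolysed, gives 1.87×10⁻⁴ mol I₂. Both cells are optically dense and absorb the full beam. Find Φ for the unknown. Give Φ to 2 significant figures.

Φ = 0.92

Photons absorbed by the actinometer: 1.06×10⁻⁴ / 0.521 = 2.035×10⁻⁴ mol.
Φ(unknown) = 1.87×10⁻⁴ / 2.035×10⁻⁴ = 0.92.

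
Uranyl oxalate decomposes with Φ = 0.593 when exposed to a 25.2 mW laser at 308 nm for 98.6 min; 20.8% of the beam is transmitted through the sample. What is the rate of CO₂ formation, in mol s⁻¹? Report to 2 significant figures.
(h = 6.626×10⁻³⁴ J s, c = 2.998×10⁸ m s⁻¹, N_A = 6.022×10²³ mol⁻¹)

Photon energy at 308 nm: hc/λ = (6.626×10⁻³⁴)(2.998×10⁸)/(308×10⁻⁹) = 6.450×10⁻¹⁹ J.
Energy delivered: (25.2 mW)(5916 s) = 149.1 J.
Photons incident: 149.1 / 6.450×10⁻¹⁹ = 2.312×10²⁰, i.e. 2.312×10²⁰/6.022×10²³ = 3.839×10⁻⁴ mol.
Fraction absorbed: 1 − 20.8/100 = 0.7920.
Photons absorbed: 0.7920 × 3.839×10⁻⁴ = 3.040×10⁻⁴ mol.
Product formed: 0.593 × 3.040×10⁻⁴ = 1.803×10⁻⁴ mol.
Rate: 1.803×10⁻⁴ / 5916 s = 3.0×10⁻⁸ mol s⁻¹.

3.0×10⁻⁸ mol s⁻¹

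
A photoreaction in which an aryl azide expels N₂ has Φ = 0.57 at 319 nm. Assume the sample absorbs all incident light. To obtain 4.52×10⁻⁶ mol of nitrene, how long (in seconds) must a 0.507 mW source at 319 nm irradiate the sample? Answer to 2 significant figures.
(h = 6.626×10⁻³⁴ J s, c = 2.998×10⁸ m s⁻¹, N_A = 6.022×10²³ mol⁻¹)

t ≈ 5900 s

Photons that must be absorbed: 4.52×10⁻⁶ / 0.57 = 7.930×10⁻⁶ mol.
Photon energy: hc/λ = 6.227×10⁻¹⁹ J; per mole, 3.750×10⁵ J mol⁻¹.
Energy required: 7.930×10⁻⁶ × 3.750×10⁵ = 2.974 J.
Time: 2.974 J / 0.000507 W = 5900 s.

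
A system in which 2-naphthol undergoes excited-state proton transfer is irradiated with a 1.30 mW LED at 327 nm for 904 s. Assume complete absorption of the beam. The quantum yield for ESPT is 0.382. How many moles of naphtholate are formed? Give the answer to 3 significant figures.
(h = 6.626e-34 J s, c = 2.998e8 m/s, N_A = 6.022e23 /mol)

Photon energy at 327 nm: hc/λ = (6.626e-34)(2.998e8)/(327e-9) = 6.075e-19 J.
Energy delivered: (1.30 mW)(904 s) = 1.175 J.
Photons incident: 1.175 / 6.075e-19 = 1.934e18, i.e. 1.934e18/6.022e23 = 3.212e-6 mol.
Product: Φ × n_abs = 0.382 × 3.212e-6 = 1.227e-6 mol.

1.23e-6 mol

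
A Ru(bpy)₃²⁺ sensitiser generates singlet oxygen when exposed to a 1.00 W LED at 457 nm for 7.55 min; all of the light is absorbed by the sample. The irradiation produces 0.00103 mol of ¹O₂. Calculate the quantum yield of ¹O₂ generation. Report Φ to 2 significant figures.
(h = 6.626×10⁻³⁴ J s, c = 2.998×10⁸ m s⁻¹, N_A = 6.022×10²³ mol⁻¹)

Photon energy at 457 nm: hc/λ = (6.626×10⁻³⁴)(2.998×10⁸)/(457×10⁻⁹) = 4.347×10⁻¹⁹ J.
Energy delivered: (1.00 W)(453 s) = 453.0 J.
Photons incident: 453.0 / 4.347×10⁻¹⁹ = 1.042×10²¹, i.e. 1.042×10²¹/6.022×10²³ = 0.001730 mol.
Φ = 0.00103 mol / 0.001730 mol photons = 0.60.

Φ = 0.60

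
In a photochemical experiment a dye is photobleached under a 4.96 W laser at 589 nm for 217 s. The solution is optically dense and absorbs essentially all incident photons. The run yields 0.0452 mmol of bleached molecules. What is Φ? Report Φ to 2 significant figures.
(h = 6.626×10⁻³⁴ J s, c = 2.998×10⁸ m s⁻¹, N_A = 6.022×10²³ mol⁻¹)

Product: 0.0452 mmol = 4.52×10⁻⁵ mol.
Photon energy at 589 nm: hc/λ = (6.626×10⁻³⁴)(2.998×10⁸)/(589×10⁻⁹) = 3.373×10⁻¹⁹ J.
Energy delivered: (4.96 W)(217 s) = 1076 J.
Photons incident: 1076 / 3.373×10⁻¹⁹ = 3.190×10²¹, i.e. 3.190×10²¹/6.022×10²³ = 0.005297 mol.
Φ = 4.52×10⁻⁵ mol / 0.005297 mol photons = 0.0085.

Φ = 0.0085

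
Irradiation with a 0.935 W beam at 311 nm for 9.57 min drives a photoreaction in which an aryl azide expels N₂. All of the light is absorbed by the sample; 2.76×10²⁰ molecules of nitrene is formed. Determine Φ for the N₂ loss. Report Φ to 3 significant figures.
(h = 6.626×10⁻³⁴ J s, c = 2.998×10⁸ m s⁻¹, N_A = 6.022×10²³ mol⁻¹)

Φ = 0.328

Product: 2.76×10²⁰ / 6.022×10²³ = 4.583×10⁻⁴ mol.
Photon energy at 311 nm: hc/λ = (6.626×10⁻³⁴)(2.998×10⁸)/(311×10⁻⁹) = 6.387×10⁻¹⁹ J.
Energy delivered: (0.935 W)(574.2 s) = 536.9 J.
Photons incident: 536.9 / 6.387×10⁻¹⁹ = 8.406×10²⁰, i.e. 8.406×10²⁰/6.022×10²³ = 0.001396 mol.
Φ = 4.583×10⁻⁴ mol / 0.001396 mol photons = 0.328.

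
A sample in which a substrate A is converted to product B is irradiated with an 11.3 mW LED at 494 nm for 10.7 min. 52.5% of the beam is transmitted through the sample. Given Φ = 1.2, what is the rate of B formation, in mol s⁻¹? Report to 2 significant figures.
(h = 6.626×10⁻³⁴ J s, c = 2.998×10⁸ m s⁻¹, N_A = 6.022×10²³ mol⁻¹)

Photon energy at 494 nm: hc/λ = (6.626×10⁻³⁴)(2.998×10⁸)/(494×10⁻⁹) = 4.021×10⁻¹⁹ J.
Energy delivered: (11.3 mW)(642 s) = 7.255 J.
Photons incident: 7.255 / 4.021×10⁻¹⁹ = 1.804×10¹⁹, i.e. 1.804×10¹⁹/6.022×10²³ = 2.996×10⁻⁵ mol.
Fraction absorbed: 1 − 52.5/100 = 0.4750.
Photons absorbed: 0.4750 × 2.996×10⁻⁵ = 1.423×10⁻⁵ mol.
Product formed: 1.2 × 1.423×10⁻⁵ = 1.708×10⁻⁵ mol.
Rate: 1.708×10⁻⁵ / 642 s = 2.7×10⁻⁸ mol s⁻¹.

2.7×10⁻⁸ mol s⁻¹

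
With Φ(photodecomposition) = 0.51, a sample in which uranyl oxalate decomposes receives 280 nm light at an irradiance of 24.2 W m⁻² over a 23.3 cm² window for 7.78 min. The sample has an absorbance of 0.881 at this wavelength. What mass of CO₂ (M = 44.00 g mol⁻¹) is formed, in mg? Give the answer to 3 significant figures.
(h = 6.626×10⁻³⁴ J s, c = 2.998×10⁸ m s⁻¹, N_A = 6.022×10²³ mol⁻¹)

1.20 mg

Photon energy at 280 nm: hc/λ = (6.626×10⁻³⁴)(2.998×10⁸)/(280×10⁻⁹) = 7.095×10⁻¹⁹ J.
Energy delivered: (24.2 W m⁻²)(23.3×10⁻⁴ m²)(466.8 s) = 26.32 J.
Photons incident: 26.32 / 7.095×10⁻¹⁹ = 3.710×10¹⁹, i.e. 3.710×10¹⁹/6.022×10²³ = 6.161×10⁻⁵ mol.
Fraction absorbed: 1 − 10^(−0.881) = 0.8685.
Photons absorbed: 0.8685 × 6.161×10⁻⁵ = 5.351×10⁻⁵ mol.
Product: Φ × n_abs = 0.51 × 5.351×10⁻⁵ = 2.729×10⁻⁵ mol.
Mass: 2.729×10⁻⁵ × 44.00 = 0.001201 g = 1.20 mg.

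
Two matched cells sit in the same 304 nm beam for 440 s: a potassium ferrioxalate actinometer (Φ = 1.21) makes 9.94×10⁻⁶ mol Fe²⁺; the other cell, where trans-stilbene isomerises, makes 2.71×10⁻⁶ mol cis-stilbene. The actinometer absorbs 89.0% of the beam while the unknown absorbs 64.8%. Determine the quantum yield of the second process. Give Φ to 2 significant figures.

Φ = 0.45

Photons absorbed by the actinometer: 9.94×10⁻⁶ / 1.21 = 8.215×10⁻⁶ mol.
Incident flux: 8.215×10⁻⁶ / 0.890 = 9.230×10⁻⁶ einstein.
Absorbed by unknown: 0.648 × 9.230×10⁻⁶ = 5.981×10⁻⁶ mol.
Φ(unknown) = 2.71×10⁻⁶ / 5.981×10⁻⁶ = 0.45.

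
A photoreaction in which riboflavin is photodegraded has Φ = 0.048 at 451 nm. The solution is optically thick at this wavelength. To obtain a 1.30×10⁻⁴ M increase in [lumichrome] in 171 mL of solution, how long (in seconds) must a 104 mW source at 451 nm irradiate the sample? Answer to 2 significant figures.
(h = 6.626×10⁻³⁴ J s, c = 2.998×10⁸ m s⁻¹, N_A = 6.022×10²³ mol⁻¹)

t ≈ 1200 s

Product: (1.30×10⁻⁴ M)(0.171 L) = 2.223×10⁻⁵ mol.
Photons that must be absorbed: 2.223×10⁻⁵ / 0.048 = 4.631×10⁻⁴ mol.
Photon energy: hc/λ = 4.405×10⁻¹⁹ J; per mole, 2.653×10⁵ J mol⁻¹.
Energy required: 4.631×10⁻⁴ × 2.653×10⁵ = 122.9 J.
Time: 122.9 J / 0.104 W = 1200 s.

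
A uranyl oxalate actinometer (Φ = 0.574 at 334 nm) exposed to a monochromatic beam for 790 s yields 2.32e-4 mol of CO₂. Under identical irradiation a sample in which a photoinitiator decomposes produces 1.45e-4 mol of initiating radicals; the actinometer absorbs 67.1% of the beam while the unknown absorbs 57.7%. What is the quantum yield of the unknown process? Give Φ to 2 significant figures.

Photons absorbed by the actinometer: 2.32e-4 / 0.574 = 4.042e-4 mol.
Incident flux: 4.042e-4 / 0.671 = 6.024e-4 einstein.
Absorbed by unknown: 0.577 × 6.024e-4 = 3.476e-4 mol.
Φ(unknown) = 1.45e-4 / 3.476e-4 = 0.42.

Φ = 0.42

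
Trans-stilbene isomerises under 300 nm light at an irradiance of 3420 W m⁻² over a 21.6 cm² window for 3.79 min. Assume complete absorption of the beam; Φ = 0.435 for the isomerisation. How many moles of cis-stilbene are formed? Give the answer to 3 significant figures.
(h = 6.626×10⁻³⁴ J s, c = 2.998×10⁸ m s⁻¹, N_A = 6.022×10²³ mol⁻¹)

Photon energy at 300 nm: hc/λ = (6.626×10⁻³⁴)(2.998×10⁸)/(300×10⁻⁹) = 6.622×10⁻¹⁹ J.
Energy delivered: (3420 W m⁻²)(21.6×10⁻⁴ m²)(227.4 s) = 1680 J.
Photons incident: 1680 / 6.622×10⁻¹⁹ = 2.537×10²¹, i.e. 2.537×10²¹/6.022×10²³ = 0.004213 mol.
Product: Φ × n_abs = 0.435 × 0.004213 = 0.001833 mol.

0.00183 mol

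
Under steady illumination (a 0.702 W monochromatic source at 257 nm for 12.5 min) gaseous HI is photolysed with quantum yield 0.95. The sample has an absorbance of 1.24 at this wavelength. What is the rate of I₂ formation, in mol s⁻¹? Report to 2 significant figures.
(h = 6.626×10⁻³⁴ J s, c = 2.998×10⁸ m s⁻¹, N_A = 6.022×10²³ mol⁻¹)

1.4×10⁻⁶ mol s⁻¹

Photon energy at 257 nm: hc/λ = (6.626×10⁻³⁴)(2.998×10⁸)/(257×10⁻⁹) = 7.729×10⁻¹⁹ J.
Energy delivered: (0.702 W)(750 s) = 526.5 J.
Photons incident: 526.5 / 7.729×10⁻¹⁹ = 6.812×10²⁰, i.e. 6.812×10²⁰/6.022×10²³ = 0.001131 mol.
Fraction absorbed: 1 − 10^(−1.24) = 0.9425.
Photons absorbed: 0.9425 × 0.001131 = 0.001066 mol.
Product formed: 0.95 × 0.001066 = 0.001013 mol.
Rate: 0.001013 / 750 s = 1.4×10⁻⁶ mol s⁻¹.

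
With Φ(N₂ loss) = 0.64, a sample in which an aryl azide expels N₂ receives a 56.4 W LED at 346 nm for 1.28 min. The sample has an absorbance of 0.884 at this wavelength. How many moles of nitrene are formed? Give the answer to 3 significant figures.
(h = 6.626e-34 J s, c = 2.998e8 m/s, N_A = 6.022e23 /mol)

Photon energy at 346 nm: hc/λ = (6.626e-34)(2.998e8)/(346e-9) = 5.741e-19 J.
Energy delivered: (56.4 W)(76.8 s) = 4332 J.
Photons incident: 4332 / 5.741e-19 = 7.546e21, i.e. 7.546e21/6.022e23 = 0.01253 mol.
Fraction absorbed: 1 − 10^(−0.884) = 0.8694.
Photons absorbed: 0.8694 × 0.01253 = 0.01089 mol.
Product: Φ × n_abs = 0.64 × 0.01089 = 0.006970 mol.

0.00697 mol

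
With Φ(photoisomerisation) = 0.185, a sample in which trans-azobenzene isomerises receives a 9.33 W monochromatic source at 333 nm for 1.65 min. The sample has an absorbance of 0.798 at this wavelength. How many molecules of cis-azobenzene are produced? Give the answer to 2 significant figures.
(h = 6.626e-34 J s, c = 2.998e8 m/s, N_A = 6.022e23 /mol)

Photon energy at 333 nm: hc/λ = (6.626e-34)(2.998e8)/(333e-9) = 5.965e-19 J.
Energy delivered: (9.33 W)(99 s) = 923.7 J.
Photons incident: 923.7 / 5.965e-19 = 1.549e21, i.e. 1.549e21/6.022e23 = 0.002572 mol.
Fraction absorbed: 1 − 10^(−0.798) = 0.8408.
Photons absorbed: 0.8408 × 0.002572 = 0.002163 mol.
Product: Φ × n_abs = 0.185 × 0.002163 = 4.002e-4 mol.
As a count: 4.002e-4 × 6.022e23 = 2.4e20.

2.4e20 molecules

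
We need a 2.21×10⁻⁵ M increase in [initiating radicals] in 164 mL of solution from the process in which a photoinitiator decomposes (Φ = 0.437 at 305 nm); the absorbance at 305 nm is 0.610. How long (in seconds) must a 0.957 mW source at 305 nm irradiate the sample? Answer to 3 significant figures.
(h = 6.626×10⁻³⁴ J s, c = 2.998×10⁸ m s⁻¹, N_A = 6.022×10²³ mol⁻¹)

Product: (2.21×10⁻⁵ M)(0.164 L) = 3.624×10⁻⁶ mol.
Photons that must be absorbed: 3.624×10⁻⁶ / 0.437 = 8.293×10⁻⁶ mol.
Fraction absorbed: 1 − 10^(−0.610) = 0.7545.
Incident photons needed: 8.293×10⁻⁶ / 0.7545 = 1.099×10⁻⁵ mol.
Photon energy: hc/λ = 6.513×10⁻¹⁹ J; per mole, 3.922×10⁵ J mol⁻¹.
Energy required: 1.099×10⁻⁵ × 3.922×10⁵ = 4.310 J.
Time: 4.310 J / 0.000957 W = 4500 s.

t ≈ 4500 s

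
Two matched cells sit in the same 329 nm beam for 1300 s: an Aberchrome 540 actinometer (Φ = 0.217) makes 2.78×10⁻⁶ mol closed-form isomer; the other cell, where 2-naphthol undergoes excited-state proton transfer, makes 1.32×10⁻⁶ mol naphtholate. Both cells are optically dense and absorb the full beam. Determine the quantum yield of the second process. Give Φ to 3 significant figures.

Φ = 0.103

Photons absorbed by the actinometer: 2.78×10⁻⁶ / 0.217 = 1.281×10⁻⁵ mol.
Φ(unknown) = 1.32×10⁻⁶ / 1.281×10⁻⁵ = 0.103.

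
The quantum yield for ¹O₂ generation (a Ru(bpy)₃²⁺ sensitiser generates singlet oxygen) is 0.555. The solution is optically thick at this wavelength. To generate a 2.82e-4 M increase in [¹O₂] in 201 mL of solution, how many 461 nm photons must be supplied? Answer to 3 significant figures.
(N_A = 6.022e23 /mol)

Product: (2.82e-4 M)(0.201 L) = 5.668e-5 mol.
Photons that must be absorbed: 5.668e-5 / 0.555 = 1.021e-4 mol.
Photon count: 1.021e-4 × 6.022e23 = 6.15e19.

6.15e19 photons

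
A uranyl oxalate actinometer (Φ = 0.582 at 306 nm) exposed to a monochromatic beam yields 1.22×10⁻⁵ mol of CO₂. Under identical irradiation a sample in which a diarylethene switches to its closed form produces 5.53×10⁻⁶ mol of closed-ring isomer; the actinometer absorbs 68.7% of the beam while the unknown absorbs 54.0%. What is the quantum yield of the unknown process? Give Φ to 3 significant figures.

Photons absorbed by the actinometer: 1.22×10⁻⁵ / 0.582 = 2.096×10⁻⁵ mol.
Incident flux: 2.096×10⁻⁵ / 0.687 = 3.051×10⁻⁵ einstein.
Absorbed by unknown: 0.540 × 3.051×10⁻⁵ = 1.648×10⁻⁵ mol.
Φ(unknown) = 5.53×10⁻⁶ / 1.648×10⁻⁵ = 0.336.

Φ = 0.336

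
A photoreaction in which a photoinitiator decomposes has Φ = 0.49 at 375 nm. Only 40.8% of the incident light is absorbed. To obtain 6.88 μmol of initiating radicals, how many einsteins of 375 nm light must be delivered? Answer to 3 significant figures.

Product: 6.88 μmol = 6.88×10⁻⁶ mol.
Photons that must be absorbed: 6.88×10⁻⁶ / 0.49 = 1.404×10⁻⁵ mol.
Incident photons needed: 1.404×10⁻⁵ / 0.408 = 3.441×10⁻⁵ mol.

3.44×10⁻⁵ einstein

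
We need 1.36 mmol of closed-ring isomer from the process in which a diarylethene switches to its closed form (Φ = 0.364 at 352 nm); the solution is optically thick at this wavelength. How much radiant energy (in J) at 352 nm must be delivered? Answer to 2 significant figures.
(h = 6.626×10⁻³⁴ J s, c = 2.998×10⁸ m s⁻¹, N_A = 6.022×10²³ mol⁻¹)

Product: 1.36 mmol = 0.00136 mol.
Photons that must be absorbed: 0.00136 / 0.364 = 0.003736 mol.
Photon energy: hc/λ = 5.643×10⁻¹⁹ J; per mole, 3.398×10⁵ J mol⁻¹.
Energy required: 0.003736 × 3.398×10⁵ = 1300 J.

1300 J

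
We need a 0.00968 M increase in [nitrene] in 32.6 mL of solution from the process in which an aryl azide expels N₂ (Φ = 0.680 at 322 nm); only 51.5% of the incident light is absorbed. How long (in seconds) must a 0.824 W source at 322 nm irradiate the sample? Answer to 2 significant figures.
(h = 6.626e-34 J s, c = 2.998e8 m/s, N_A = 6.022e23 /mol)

t ≈ 410 s

Product: (0.00968 M)(0.0326 L) = 3.156e-4 mol.
Photons that must be absorbed: 3.156e-4 / 0.680 = 4.641e-4 mol.
Incident photons needed: 4.641e-4 / 0.515 = 9.012e-4 mol.
Photon energy: hc/λ = 6.169e-19 J; per mole, 3.715e5 J mol⁻¹.
Energy required: 9.012e-4 × 3.715e5 = 334.8 J.
Time: 334.8 J / 0.824 W = 410 s.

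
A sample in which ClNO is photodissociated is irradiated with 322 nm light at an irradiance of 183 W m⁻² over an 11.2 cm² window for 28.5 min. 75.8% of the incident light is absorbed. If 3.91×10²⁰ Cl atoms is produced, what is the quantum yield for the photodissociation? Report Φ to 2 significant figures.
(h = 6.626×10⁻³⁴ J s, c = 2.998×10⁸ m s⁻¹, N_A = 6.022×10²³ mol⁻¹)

Product: 3.91×10²⁰ / 6.022×10²³ = 6.493×10⁻⁴ mol.
Photon energy at 322 nm: hc/λ = (6.626×10⁻³⁴)(2.998×10⁸)/(322×10⁻⁹) = 6.169×10⁻¹⁹ J.
Energy delivered: (183 W m⁻²)(11.2×10⁻⁴ m²)(1710 s) = 350.5 J.
Photons incident: 350.5 / 6.169×10⁻¹⁹ = 5.682×10²⁰, i.e. 5.682×10²⁰/6.022×10²³ = 9.435×10⁻⁴ mol.
Photons absorbed: 0.758 × 9.435×10⁻⁴ = 7.152×10⁻⁴ mol.
Φ = 6.493×10⁻⁴ mol / 7.152×10⁻⁴ mol photons = 0.91.

Φ = 0.91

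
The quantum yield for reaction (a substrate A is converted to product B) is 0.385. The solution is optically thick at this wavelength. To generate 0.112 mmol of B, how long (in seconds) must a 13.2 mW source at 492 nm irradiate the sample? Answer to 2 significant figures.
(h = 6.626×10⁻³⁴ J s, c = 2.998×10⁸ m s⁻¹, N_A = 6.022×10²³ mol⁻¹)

Product: 0.112 mmol = 1.12×10⁻⁴ mol.
Photons that must be absorbed: 1.12×10⁻⁴ / 0.385 = 2.909×10⁻⁴ mol.
Photon energy: hc/λ = 4.038×10⁻¹⁹ J; per mole, 2.432×10⁵ J mol⁻¹.
Energy required: 2.909×10⁻⁴ × 2.432×10⁵ = 70.75 J.
Time: 70.75 J / 0.0132 W = 5400 s.

t ≈ 5400 s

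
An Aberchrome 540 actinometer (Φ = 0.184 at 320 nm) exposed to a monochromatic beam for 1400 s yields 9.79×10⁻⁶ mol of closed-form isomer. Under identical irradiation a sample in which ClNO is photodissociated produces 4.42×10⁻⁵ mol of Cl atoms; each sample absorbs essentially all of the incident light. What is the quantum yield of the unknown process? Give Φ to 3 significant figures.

Φ = 0.831

Photons absorbed by the actinometer: 9.79×10⁻⁶ / 0.184 = 5.321×10⁻⁵ mol.
Φ(unknown) = 4.42×10⁻⁵ / 5.321×10⁻⁵ = 0.831.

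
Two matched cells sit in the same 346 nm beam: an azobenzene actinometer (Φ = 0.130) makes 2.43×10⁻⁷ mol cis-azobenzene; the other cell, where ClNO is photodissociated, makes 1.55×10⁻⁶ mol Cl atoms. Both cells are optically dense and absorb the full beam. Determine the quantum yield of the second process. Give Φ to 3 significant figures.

Φ = 0.829

Photons absorbed by the actinometer: 2.43×10⁻⁷ / 0.130 = 1.869×10⁻⁶ mol.
Φ(unknown) = 1.55×10⁻⁶ / 1.869×10⁻⁶ = 0.829.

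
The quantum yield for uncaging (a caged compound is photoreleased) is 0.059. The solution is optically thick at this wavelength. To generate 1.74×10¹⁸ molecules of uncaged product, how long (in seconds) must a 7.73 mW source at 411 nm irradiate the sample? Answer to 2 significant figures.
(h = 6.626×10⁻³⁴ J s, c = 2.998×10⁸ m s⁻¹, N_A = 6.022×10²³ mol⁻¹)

Product: 1.74×10¹⁸ / 6.022×10²³ = 2.889×10⁻⁶ mol.
Photons that must be absorbed: 2.889×10⁻⁶ / 0.059 = 4.897×10⁻⁵ mol.
Photon energy: hc/λ = 4.833×10⁻¹⁹ J; per mole, 2.910×10⁵ J mol⁻¹.
Energy required: 4.897×10⁻⁵ × 2.910×10⁵ = 14.25 J.
Time: 14.25 J / 0.00773 W = 1800 s.

t ≈ 1800 s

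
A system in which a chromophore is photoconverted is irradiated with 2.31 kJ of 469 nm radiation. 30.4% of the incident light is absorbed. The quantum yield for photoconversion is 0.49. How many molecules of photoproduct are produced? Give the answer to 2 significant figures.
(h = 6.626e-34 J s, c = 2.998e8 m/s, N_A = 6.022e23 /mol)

8.1e20 molecules

Photon energy at 469 nm: hc/λ = (6.626e-34)(2.998e8)/(469e-9) = 4.236e-19 J.
Incident energy: 2.31 kJ = 2310 J.
Photons incident: 2310 / 4.236e-19 = 5.453e21, i.e. 5.453e21/6.022e23 = 0.009055 mol.
Photons absorbed: 0.304 × 0.009055 = 0.002753 mol.
Product: Φ × n_abs = 0.49 × 0.002753 = 0.001349 mol.
As a count: 0.001349 × 6.022e23 = 8.1e20.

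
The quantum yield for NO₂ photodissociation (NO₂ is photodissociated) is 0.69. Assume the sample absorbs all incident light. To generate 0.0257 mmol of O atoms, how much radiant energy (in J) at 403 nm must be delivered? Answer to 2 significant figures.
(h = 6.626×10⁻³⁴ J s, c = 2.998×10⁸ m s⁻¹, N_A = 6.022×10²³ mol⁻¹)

Product: 0.0257 mmol = 2.57×10⁻⁵ mol.
Photons that must be absorbed: 2.57×10⁻⁵ / 0.69 = 3.725×10⁻⁵ mol.
Photon energy: hc/λ = 4.929×10⁻¹⁹ J; per mole, 2.968×10⁵ J mol⁻¹.
Energy required: 3.725×10⁻⁵ × 2.968×10⁵ = 11 J.

11 J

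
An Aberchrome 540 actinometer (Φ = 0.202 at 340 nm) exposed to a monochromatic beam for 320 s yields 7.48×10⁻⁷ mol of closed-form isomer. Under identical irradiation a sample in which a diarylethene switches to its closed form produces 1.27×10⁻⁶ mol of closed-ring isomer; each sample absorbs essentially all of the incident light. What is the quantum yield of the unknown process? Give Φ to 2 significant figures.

Photons absorbed by the actinometer: 7.48×10⁻⁷ / 0.202 = 3.703×10⁻⁶ mol.
Φ(unknown) = 1.27×10⁻⁶ / 3.703×10⁻⁶ = 0.34.

Φ = 0.34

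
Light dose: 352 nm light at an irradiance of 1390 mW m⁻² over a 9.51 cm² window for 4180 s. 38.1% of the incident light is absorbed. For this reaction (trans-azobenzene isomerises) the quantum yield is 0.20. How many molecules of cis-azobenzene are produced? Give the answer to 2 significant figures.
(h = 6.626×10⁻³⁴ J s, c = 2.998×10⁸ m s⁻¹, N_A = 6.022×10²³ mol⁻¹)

Photon energy at 352 nm: hc/λ = (6.626×10⁻³⁴)(2.998×10⁸)/(352×10⁻⁹) = 5.643×10⁻¹⁹ J.
Energy delivered: (1390 mW m⁻²)(9.51×10⁻⁴ m²)(4180 s) = 5.526 J.
Photons incident: 5.526 / 5.643×10⁻¹⁹ = 9.793×10¹⁸, i.e. 9.793×10¹⁸/6.022×10²³ = 1.626×10⁻⁵ mol.
Photons absorbed: 0.381 × 1.626×10⁻⁵ = 6.195×10⁻⁶ mol.
Product: Φ × n_abs = 0.20 × 6.195×10⁻⁶ = 1.239×10⁻⁶ mol.
As a count: 1.239×10⁻⁶ × 6.022×10²³ = 7.5×10¹⁷.

7.5×10¹⁷ molecules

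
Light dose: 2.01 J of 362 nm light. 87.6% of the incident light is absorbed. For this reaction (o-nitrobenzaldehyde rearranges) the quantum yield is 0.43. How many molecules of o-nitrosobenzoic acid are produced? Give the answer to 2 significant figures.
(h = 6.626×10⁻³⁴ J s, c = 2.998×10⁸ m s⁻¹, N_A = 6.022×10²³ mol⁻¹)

Photon energy at 362 nm: hc/λ = (6.626×10⁻³⁴)(2.998×10⁸)/(362×10⁻⁹) = 5.487×10⁻¹⁹ J.
Photons incident: 2.01 / 5.487×10⁻¹⁹ = 3.663×10¹⁸, i.e. 3.663×10¹⁸/6.022×10²³ = 6.083×10⁻⁶ mol.
Photons absorbed: 0.876 × 6.083×10⁻⁶ = 5.329×10⁻⁶ mol.
Product: Φ × n_abs = 0.43 × 5.329×10⁻⁶ = 2.291×10⁻⁶ mol.
As a count: 2.291×10⁻⁶ × 6.022×10²³ = 1.4×10¹⁸.

1.4×10¹⁸ molecules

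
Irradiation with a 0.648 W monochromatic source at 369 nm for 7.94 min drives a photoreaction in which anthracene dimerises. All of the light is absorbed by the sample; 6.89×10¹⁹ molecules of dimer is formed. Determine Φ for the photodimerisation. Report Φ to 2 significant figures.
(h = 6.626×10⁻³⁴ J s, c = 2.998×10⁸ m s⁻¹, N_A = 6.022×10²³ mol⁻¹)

Product: 6.89×10¹⁹ / 6.022×10²³ = 1.144×10⁻⁴ mol.
Photon energy at 369 nm: hc/λ = (6.626×10⁻³⁴)(2.998×10⁸)/(369×10⁻⁹) = 5.383×10⁻¹⁹ J.
Energy delivered: (0.648 W)(476.4 s) = 308.7 J.
Photons incident: 308.7 / 5.383×10⁻¹⁹ = 5.735×10²⁰, i.e. 5.735×10²⁰/6.022×10²³ = 9.523×10⁻⁴ mol.
Φ = 1.144×10⁻⁴ mol / 9.523×10⁻⁴ mol photons = 0.12.

Φ = 0.12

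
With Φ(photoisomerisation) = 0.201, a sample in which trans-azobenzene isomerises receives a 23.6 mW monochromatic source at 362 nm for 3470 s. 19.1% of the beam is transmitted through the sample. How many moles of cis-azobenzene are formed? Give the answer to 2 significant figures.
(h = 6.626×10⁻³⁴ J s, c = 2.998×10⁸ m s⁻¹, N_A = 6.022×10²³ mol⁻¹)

4.0×10⁻⁵ mol

Photon energy at 362 nm: hc/λ = (6.626×10⁻³⁴)(2.998×10⁸)/(362×10⁻⁹) = 5.487×10⁻¹⁹ J.
Energy delivered: (23.6 mW)(3470 s) = 81.89 J.
Photons incident: 81.89 / 5.487×10⁻¹⁹ = 1.492×10²⁰, i.e. 1.492×10²⁰/6.022×10²³ = 2.478×10⁻⁴ mol.
Fraction absorbed: 1 − 19.1/100 = 0.8090.
Photons absorbed: 0.8090 × 2.478×10⁻⁴ = 2.005×10⁻⁴ mol.
Product: Φ × n_abs = 0.201 × 2.005×10⁻⁴ = 4.030×10⁻⁵ mol.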